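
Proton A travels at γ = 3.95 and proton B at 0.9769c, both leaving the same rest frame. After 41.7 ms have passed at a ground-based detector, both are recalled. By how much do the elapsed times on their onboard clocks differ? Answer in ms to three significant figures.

A: γ = 3.95; τ_A = 41.7/3.950 = 10.56 ms.
B: γ = 1/√(1 − 0.9769²) = 1/√0.04567 = 4.680; τ_B = 41.7/4.680 = 8.911 ms.

|τ_A − τ_B| = 1.65 ms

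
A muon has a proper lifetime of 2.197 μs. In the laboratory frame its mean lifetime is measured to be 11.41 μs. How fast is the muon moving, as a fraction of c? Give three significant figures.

β = 0.981

γ = Δt/τ₀ = 11.41/2.197 = 5.193
β = √(1 − 1/γ²) = √(1 − 0.03708) = √0.9629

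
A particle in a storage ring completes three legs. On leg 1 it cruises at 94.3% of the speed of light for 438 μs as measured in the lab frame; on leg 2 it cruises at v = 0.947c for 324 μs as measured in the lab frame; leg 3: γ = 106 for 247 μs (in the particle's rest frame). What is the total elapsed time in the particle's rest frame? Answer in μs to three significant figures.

τ = 497 μs

Leg 1: β = 0.943; γ = 1/√(1 − 0.943²) = 1/√0.1108 = 3.005; τ_1 = 438/3.005 = 145.8 μs.
Leg 2: γ = 1/√(1 − 0.947²) = 1/√0.1032 = 3.113; τ_2 = 324/3.113 = 104.1 μs.
Leg 3: 247 μs is already measured in the particle's rest frame.
Total: 145.8 + 104.1 + 247.0 μs.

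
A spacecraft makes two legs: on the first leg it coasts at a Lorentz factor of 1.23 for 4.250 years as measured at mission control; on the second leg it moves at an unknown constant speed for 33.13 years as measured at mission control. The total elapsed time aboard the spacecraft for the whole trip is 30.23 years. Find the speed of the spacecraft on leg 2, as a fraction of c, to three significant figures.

β = 0.589

Leg 1: γ = 1.23; τ_1 = 4.250/1.230 = 3.455 years.
Leg 2: speed unknown; τ_2 = 33.13/γ_2.
Total proper time: 3.455 + τ_2 = 30.23, so τ_2 = 30.23 − 3.455 = 26.77 years.
γ_2 = 33.13/26.77 = 1.237; β = √(1 − 1/γ²) = √0.3469.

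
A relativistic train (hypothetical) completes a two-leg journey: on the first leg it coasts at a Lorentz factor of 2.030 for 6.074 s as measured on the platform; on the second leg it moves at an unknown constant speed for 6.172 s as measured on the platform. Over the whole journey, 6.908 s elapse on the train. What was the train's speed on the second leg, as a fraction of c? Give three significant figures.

Leg 1: γ = 2.030; τ_1 = 6.074/2.030 = 2.992 s.
Leg 2: speed unknown; τ_2 = 6.172/γ_2.
Total proper time: 2.992 + τ_2 = 6.908, so τ_2 = 6.908 − 2.992 = 3.916 s.
γ_2 = 6.172/3.916 = 1.576; β = √(1 − 1/γ²) = √0.5975.

β = 0.773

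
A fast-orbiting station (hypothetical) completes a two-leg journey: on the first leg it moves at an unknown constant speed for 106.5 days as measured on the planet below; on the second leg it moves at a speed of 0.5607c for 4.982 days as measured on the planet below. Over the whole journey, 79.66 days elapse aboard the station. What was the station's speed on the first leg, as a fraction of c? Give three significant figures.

β = 0.705

Leg 1: speed unknown; τ_1 = 106.5/γ_1.
Leg 2: γ = 1/√(1 − 0.5607²) = 1/√0.6856 = 1.208; τ_2 = 4.982/1.208 = 4.125 days.
Total proper time: τ_1 + 4.125 = 79.66, so τ_1 = 79.66 − 4.125 = 75.53 days.
γ_1 = 106.5/75.53 = 1.410; β = √(1 − 1/γ²) = √0.4970.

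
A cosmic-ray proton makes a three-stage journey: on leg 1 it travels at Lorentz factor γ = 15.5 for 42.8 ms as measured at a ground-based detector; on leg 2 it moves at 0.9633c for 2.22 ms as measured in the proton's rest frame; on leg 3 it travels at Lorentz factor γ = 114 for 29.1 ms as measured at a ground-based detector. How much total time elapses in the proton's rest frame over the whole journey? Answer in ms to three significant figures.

τ = 5.24 ms

Leg 1: γ = 15.5; τ_1 = 42.8/15.50 = 2.761 ms.
Leg 2: 2.22 ms is already measured in the proton's rest frame.
Leg 3: γ = 114; τ_3 = 29.1/114.0 = 0.2553 ms.
Total: 2.761 + 2.220 + 0.2553 ms.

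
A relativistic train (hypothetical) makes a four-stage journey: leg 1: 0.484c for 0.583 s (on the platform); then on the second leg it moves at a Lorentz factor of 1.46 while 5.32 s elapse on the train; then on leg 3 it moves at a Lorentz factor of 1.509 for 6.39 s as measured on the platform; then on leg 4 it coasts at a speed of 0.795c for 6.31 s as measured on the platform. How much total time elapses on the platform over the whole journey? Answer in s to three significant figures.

Δt = 21.1 s

Leg 1: 0.583 s is already measured on the platform.
Leg 2: γ = 1.46; Δt_2 = 1.460 × 5.32 = 7.767 s.
Leg 3: 6.39 s is already measured on the platform.
Leg 4: 6.31 s is already measured on the platform.
Total: 0.5830 + 7.767 + 6.390 + 6.310 s.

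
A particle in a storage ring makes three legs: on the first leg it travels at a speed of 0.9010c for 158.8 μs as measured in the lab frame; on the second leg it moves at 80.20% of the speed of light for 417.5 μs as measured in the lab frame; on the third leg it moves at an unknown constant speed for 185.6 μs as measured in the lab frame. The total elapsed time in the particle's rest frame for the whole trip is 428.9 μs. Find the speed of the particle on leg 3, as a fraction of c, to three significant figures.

Leg 1: γ = 1/√(1 − 0.9010²) = 1/√0.1882 = 2.305; τ_1 = 158.8/2.305 = 68.89 μs.
Leg 2: β = 0.8020; γ = 1/√(1 − 0.8020²) = 1/√0.3568 = 1.674; τ_2 = 417.5/1.674 = 249.4 μs.
Leg 3: speed unknown; τ_3 = 185.6/γ_3.
Total proper time: 68.89 + 249.4 + τ_3 = 428.9, so τ_3 = 428.9 − 318.3 = 110.6 μs.
γ_3 = 185.6/110.6 = 1.678; β = √(1 − 1/γ²) = √0.6447.

β = 0.803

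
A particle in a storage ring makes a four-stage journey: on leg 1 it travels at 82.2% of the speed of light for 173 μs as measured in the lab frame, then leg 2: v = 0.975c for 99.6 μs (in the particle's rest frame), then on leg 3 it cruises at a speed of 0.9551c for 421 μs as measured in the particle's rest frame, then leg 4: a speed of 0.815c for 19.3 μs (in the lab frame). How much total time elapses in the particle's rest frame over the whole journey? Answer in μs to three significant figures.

τ = 630 μs

Leg 1: β = 0.822; γ = 1/√(1 − 0.822²) = 1/√0.3243 = 1.756; τ_1 = 173/1.756 = 98.52 μs.
Leg 2: 99.6 μs is already measured in the particle's rest frame.
Leg 3: 421 μs is already measured in the particle's rest frame.
Leg 4: γ = 1/√(1 − 0.815²) = 1/√0.3358 = 1.726; τ_4 = 19.3/1.726 = 11.18 μs.
Total: 98.52 + 99.60 + 421.0 + 11.18 μs.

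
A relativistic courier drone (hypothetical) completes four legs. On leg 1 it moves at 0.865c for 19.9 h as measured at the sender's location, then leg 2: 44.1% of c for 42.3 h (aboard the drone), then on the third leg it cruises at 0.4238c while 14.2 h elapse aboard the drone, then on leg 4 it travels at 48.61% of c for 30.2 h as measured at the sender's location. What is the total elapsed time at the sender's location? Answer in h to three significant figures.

Δt = 113 h

Leg 1: 19.9 h is already measured at the sender's location.
Leg 2: β = 0.441; γ = 1/√(1 − 0.441²) = 1/√0.8055 = 1.114; Δt_2 = 1.114 × 42.3 = 47.13 h.
Leg 3: γ = 1/√(1 − 0.4238²) = 1/√0.8204 = 1.104; Δt_3 = 1.104 × 14.2 = 15.68 h.
Leg 4: 30.2 h is already measured at the sender's location.
Total: 19.90 + 47.13 + 15.68 + 30.20 h.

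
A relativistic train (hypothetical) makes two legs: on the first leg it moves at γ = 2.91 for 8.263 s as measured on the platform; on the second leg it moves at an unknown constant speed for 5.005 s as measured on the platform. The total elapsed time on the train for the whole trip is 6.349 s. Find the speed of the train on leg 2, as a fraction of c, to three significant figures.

Leg 1: γ = 2.91; τ_1 = 8.263/2.910 = 2.840 s.
Leg 2: speed unknown; τ_2 = 5.005/γ_2.
Total proper time: 2.840 + τ_2 = 6.349, so τ_2 = 6.349 − 2.840 = 3.509 s.
γ_2 = 5.005/3.509 = 1.426; β = √(1 − 1/γ²) = √0.5083.

β = 0.713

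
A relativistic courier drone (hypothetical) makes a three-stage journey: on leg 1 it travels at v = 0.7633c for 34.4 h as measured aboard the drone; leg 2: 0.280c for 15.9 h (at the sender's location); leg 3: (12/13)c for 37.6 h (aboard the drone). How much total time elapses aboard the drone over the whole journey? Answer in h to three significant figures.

Leg 1: 34.4 h is already measured aboard the drone.
Leg 2: γ = 1/√(1 − 0.280²) = 25/24 ≈ 1.042; τ_2 = 15.9/1.042 = 15.26 h.
Leg 3: 37.6 h is already measured aboard the drone.
Total: 34.40 + 15.26 + 37.60 h.

τ = 87.3 h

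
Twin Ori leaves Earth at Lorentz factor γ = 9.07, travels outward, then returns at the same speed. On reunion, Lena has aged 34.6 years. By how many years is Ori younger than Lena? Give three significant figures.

Δt − τ = 30.8 years

γ = 9.07
Ori's elapsed proper time: τ = 34.6/9.070 = 3.815 years.
Age gap = Δt − τ = 34.6 − 3.815 years.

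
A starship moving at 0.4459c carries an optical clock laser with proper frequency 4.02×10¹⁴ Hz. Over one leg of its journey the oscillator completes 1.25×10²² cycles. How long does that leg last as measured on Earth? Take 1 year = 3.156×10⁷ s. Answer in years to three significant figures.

Δt = 1.10 years

γ = 1/√(1 − 0.4459²) = 1/√0.8012 = 1.117
Proper time for N cycles: τ = N/f = 1.25×10²²/(4.02×10¹⁴) = 3.109×10⁷ s = 0.9853 years.
Lab-frame duration Δt = γτ = 1.117 × 0.9853 = 1.101 years.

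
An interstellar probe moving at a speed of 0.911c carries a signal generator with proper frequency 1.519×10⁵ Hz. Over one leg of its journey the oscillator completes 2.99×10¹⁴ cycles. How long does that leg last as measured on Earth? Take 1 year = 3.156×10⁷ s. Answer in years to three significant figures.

γ = 1/√(1 − 0.911²) = 1/√0.1701 = 2.425
Proper time for N cycles: τ = N/f = 2.99×10¹⁴/(1.519×10⁵) = 1.968×10⁹ s = 62.37 years.
Lab-frame duration Δt = γτ = 2.425 × 62.37 = 151.2 years.

Δt = 151 years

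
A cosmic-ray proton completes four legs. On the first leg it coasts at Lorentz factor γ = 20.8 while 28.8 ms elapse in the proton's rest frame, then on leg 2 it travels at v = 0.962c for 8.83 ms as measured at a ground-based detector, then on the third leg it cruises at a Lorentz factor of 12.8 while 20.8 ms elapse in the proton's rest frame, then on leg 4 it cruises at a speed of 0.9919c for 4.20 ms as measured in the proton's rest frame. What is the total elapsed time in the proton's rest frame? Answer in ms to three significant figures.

τ = 56.2 ms

Leg 1: 28.8 ms is already measured in the proton's rest frame.
Leg 2: γ = 1/√(1 − 0.962²) = 1/√0.07456 = 3.662; τ_2 = 8.83/3.662 = 2.411 ms.
Leg 3: 20.8 ms is already measured in the proton's rest frame.
Leg 4: 4.20 ms is already measured in the proton's rest frame.
Total: 28.80 + 2.411 + 20.80 + 4.200 ms.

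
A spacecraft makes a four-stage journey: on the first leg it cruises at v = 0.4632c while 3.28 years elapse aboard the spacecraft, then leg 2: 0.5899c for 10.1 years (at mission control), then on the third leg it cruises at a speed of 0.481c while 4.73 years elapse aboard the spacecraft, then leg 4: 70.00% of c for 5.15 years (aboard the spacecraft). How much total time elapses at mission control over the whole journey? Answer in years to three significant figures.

Leg 1: γ = 1/√(1 − 0.4632²) = 1/√0.7854 = 1.128; Δt_1 = 1.128 × 3.28 = 3.701 years.
Leg 2: 10.1 years is already measured at mission control.
Leg 3: γ = 1/√(1 − 0.481²) = 1/√0.7686 = 1.141; Δt_3 = 1.141 × 4.73 = 5.395 years.
Leg 4: β = 0.7000; γ = 1/√(1 − 0.7000²) = 1/√0.5100 = 1.400; Δt_4 = 1.400 × 5.15 = 7.211 years.
Total: 3.701 + 10.10 + 5.395 + 7.211 years.

Δt = 26.4 years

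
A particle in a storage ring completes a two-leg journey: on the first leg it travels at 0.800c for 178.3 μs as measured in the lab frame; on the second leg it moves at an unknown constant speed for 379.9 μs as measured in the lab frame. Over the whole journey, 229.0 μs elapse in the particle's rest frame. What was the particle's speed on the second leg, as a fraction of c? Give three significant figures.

Leg 1: γ = 1/√(1 − 0.800²) = 5/3 ≈ 1.667; τ_1 = 178.3/1.667 = 107.0 μs.
Leg 2: speed unknown; τ_2 = 379.9/γ_2.
Total proper time: 107.0 + τ_2 = 229.0, so τ_2 = 229.0 − 107.0 = 122.0 μs.
γ_2 = 379.9/122.0 = 3.113; β = √(1 − 1/γ²) = √0.8968.

β = 0.947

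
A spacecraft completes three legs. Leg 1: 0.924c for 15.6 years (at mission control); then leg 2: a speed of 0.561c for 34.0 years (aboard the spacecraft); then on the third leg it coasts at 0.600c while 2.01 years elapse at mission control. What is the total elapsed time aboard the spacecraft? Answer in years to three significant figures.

τ = 41.6 years

Leg 1: γ = 1/√(1 − 0.924²) = 1/√0.1462 = 2.615; τ_1 = 15.6/2.615 = 5.965 years.
Leg 2: 34.0 years is already measured aboard the spacecraft.
Leg 3: γ = 1/√(1 − 0.600²) = 5/4 = 1.250; τ_3 = 2.01/1.250 = 1.608 years.
Total: 5.965 + 34.00 + 1.608 years.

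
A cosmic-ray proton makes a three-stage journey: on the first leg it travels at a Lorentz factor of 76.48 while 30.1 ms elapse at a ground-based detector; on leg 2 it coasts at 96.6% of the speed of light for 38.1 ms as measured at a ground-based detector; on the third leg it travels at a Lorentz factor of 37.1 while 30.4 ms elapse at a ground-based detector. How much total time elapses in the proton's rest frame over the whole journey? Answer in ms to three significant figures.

τ = 11.1 ms

Leg 1: γ = 76.48; τ_1 = 30.1/76.48 = 0.3936 ms.
Leg 2: β = 0.966; γ = 1/√(1 − 0.966²) = 1/√0.06684 = 3.868; τ_2 = 38.1/3.868 = 9.850 ms.
Leg 3: γ = 37.1; τ_3 = 30.4/37.10 = 0.8194 ms.
Total: 0.3936 + 9.850 + 0.8194 ms.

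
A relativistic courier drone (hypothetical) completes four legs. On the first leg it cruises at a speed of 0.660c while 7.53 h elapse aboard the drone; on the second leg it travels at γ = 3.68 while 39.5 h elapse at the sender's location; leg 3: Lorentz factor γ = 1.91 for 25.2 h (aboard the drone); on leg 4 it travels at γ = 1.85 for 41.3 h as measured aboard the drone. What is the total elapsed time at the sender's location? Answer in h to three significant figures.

Leg 1: γ = 1/√(1 − 0.660²) = 1/√0.5644 = 1.331; Δt_1 = 1.331 × 7.53 = 10.02 h.
Leg 2: 39.5 h is already measured at the sender's location.
Leg 3: γ = 1.91; Δt_3 = 1.910 × 25.2 = 48.13 h.
Leg 4: γ = 1.85; Δt_4 = 1.850 × 41.3 = 76.40 h.
Total: 10.02 + 39.50 + 48.13 + 76.40 h.

Δt = 174 h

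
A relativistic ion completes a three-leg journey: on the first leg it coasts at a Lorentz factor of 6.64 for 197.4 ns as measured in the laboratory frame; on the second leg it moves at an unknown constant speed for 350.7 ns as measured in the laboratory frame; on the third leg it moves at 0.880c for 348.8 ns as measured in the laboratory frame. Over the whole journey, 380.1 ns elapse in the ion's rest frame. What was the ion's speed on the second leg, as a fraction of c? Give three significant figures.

β = 0.850

Leg 1: γ = 6.64; τ_1 = 197.4/6.640 = 29.73 ns.
Leg 2: speed unknown; τ_2 = 350.7/γ_2.
Leg 3: γ = 1/√(1 − 0.880²) = 1/√0.2256 = 2.105; τ_3 = 348.8/2.105 = 165.7 ns.
Total proper time: 29.73 + τ_2 + 165.7 = 380.1, so τ_2 = 380.1 − 195.4 = 184.7 ns.
γ_2 = 350.7/184.7 = 1.899; β = √(1 − 1/γ²) = √0.7226.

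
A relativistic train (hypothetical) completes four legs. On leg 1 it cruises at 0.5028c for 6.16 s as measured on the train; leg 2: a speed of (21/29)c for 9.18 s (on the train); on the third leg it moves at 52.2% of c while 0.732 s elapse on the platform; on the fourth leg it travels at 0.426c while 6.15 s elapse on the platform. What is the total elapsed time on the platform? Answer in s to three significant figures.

Leg 1: γ = 1/√(1 − 0.5028²) = 1/√0.7472 = 1.157; Δt_1 = 1.157 × 6.16 = 7.126 s.
Leg 2: γ = 1/√(1 − (21/29)²) = 29/20 = 1.450; Δt_2 = 1.450 × 9.18 = 13.31 s.
Leg 3: 0.732 s is already measured on the platform.
Leg 4: 6.15 s is already measured on the platform.
Total: 7.126 + 13.31 + 0.7320 + 6.150 s.

Δt = 27.3 s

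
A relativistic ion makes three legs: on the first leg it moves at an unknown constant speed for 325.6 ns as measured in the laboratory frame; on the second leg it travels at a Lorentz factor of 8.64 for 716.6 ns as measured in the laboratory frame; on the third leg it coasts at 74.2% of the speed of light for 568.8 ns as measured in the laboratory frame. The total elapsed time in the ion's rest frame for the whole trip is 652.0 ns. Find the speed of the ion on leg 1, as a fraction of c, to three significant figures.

Leg 1: speed unknown; τ_1 = 325.6/γ_1.
Leg 2: γ = 8.64; τ_2 = 716.6/8.640 = 82.94 ns.
Leg 3: β = 0.742; γ = 1/√(1 − 0.742²) = 1/√0.4494 = 1.492; τ_3 = 568.8/1.492 = 381.3 ns.
Total proper time: τ_1 + 82.94 + 381.3 = 652.0, so τ_1 = 652.0 − 464.3 = 187.7 ns.
γ_1 = 325.6/187.7 = 1.734; β = √(1 − 1/γ²) = √0.6675.

β = 0.817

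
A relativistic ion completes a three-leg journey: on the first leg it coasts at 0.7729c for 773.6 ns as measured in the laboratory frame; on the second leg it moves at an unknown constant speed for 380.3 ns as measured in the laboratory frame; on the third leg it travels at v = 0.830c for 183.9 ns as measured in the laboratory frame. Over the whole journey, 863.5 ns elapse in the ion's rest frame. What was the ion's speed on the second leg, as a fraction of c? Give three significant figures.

Leg 1: γ = 1/√(1 − 0.7729²) = 1/√0.4026 = 1.576; τ_1 = 773.6/1.576 = 490.9 ns.
Leg 2: speed unknown; τ_2 = 380.3/γ_2.
Leg 3: γ = 1/√(1 − 0.830²) = 1/√0.3111 = 1.793; τ_3 = 183.9/1.793 = 102.6 ns.
Total proper time: 490.9 + τ_2 + 102.6 = 863.5, so τ_2 = 863.5 − 593.4 = 270.1 ns.
γ_2 = 380.3/270.1 = 1.408; β = √(1 − 1/γ²) = √0.4957.

β = 0.704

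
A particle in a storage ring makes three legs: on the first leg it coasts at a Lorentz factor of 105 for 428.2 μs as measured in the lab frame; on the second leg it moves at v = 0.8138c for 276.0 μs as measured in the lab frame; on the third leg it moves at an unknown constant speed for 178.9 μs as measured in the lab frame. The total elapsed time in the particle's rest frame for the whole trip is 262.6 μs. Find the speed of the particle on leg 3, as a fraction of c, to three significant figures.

Leg 1: γ = 105; τ_1 = 428.2/105.0 = 4.078 μs.
Leg 2: γ = 1/√(1 − 0.8138²) = 1/√0.3377 = 1.721; τ_2 = 276.0/1.721 = 160.4 μs.
Leg 3: speed unknown; τ_3 = 178.9/γ_3.
Total proper time: 4.078 + 160.4 + τ_3 = 262.6, so τ_3 = 262.6 − 164.5 = 98.13 μs.
γ_3 = 178.9/98.13 = 1.823; β = √(1 − 1/γ²) = √0.6992.

β = 0.836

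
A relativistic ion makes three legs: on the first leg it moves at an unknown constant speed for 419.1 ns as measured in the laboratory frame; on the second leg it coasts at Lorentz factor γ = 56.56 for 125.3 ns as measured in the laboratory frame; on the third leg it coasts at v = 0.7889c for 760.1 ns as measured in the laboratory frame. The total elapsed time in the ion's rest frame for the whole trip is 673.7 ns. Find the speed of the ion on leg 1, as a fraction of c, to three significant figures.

β = 0.873

Leg 1: speed unknown; τ_1 = 419.1/γ_1.
Leg 2: γ = 56.56; τ_2 = 125.3/56.56 = 2.215 ns.
Leg 3: γ = 1/√(1 − 0.7889²) = 1/√0.3776 = 1.627; τ_3 = 760.1/1.627 = 467.1 ns.
Total proper time: τ_1 + 2.215 + 467.1 = 673.7, so τ_1 = 673.7 − 469.3 = 204.4 ns.
γ_1 = 419.1/204.4 = 2.051; β = √(1 − 1/γ²) = √0.7622.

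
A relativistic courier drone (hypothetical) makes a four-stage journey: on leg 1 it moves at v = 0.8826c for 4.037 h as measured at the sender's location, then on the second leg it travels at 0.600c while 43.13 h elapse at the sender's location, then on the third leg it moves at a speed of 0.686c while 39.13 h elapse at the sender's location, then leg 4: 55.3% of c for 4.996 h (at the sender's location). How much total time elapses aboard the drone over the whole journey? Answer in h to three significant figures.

τ = 69.0 h

Leg 1: γ = 1/√(1 − 0.8826²) = 1/√0.2210 = 2.127; τ_1 = 4.037/2.127 = 1.898 h.
Leg 2: γ = 1/√(1 − 0.600²) = 5/4 = 1.250; τ_2 = 43.13/1.250 = 34.50 h.
Leg 3: γ = 1/√(1 − 0.686²) = 1/√0.5294 = 1.374; τ_3 = 39.13/1.374 = 28.47 h.
Leg 4: β = 0.553; γ = 1/√(1 − 0.553²) = 1/√0.6942 = 1.200; τ_4 = 4.996/1.200 = 4.163 h.
Total: 1.898 + 34.50 + 28.47 + 4.163 h.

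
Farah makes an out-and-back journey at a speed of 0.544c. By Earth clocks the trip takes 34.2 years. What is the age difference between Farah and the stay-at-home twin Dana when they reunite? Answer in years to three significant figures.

Δt − τ = 5.50 years

γ = 1/√(1 − 0.544²) = 1/√0.7041 = 1.192
Farah's elapsed proper time: τ = 34.2/1.192 = 28.70 years.
Age gap = Δt − τ = 34.2 − 28.70 years.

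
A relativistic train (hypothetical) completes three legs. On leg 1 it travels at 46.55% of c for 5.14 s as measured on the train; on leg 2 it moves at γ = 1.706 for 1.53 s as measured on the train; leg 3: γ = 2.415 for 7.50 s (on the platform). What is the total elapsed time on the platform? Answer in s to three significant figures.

Δt = 15.9 s

Leg 1: β = 0.4655; γ = 1/√(1 − 0.4655²) = 1/√0.7833 = 1.130; Δt_1 = 1.130 × 5.14 = 5.808 s.
Leg 2: γ = 1.706; Δt_2 = 1.706 × 1.53 = 2.610 s.
Leg 3: 7.50 s is already measured on the platform.
Total: 5.808 + 2.610 + 7.500 s.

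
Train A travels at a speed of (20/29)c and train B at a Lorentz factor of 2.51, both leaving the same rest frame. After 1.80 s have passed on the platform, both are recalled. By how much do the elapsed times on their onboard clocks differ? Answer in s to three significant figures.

|τ_A − τ_B| = 0.586 s

A: γ = 1/√(1 − (20/29)²) = 29/21 ≈ 1.381; τ_A = 1.80/1.381 = 1.303 s.
B: γ = 2.51; τ_B = 1.80/2.510 = 0.7171 s.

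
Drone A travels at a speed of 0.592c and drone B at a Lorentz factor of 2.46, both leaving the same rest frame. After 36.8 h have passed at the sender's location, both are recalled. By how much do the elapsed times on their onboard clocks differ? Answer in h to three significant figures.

A: γ = 1/√(1 − 0.592²) = 1/√0.6495 = 1.241; τ_A = 36.8/1.241 = 29.66 h.
B: γ = 2.46; τ_B = 36.8/2.460 = 14.96 h.

|τ_A − τ_B| = 14.7 h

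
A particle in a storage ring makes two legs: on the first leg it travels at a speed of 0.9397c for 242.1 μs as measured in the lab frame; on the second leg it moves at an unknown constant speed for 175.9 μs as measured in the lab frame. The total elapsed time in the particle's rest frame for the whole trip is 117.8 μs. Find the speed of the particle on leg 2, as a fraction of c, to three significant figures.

Leg 1: γ = 1/√(1 − 0.9397²) = 1/√0.1170 = 2.924; τ_1 = 242.1/2.924 = 82.80 μs.
Leg 2: speed unknown; τ_2 = 175.9/γ_2.
Total proper time: 82.80 + τ_2 = 117.8, so τ_2 = 117.8 − 82.80 = 35.00 μs.
γ_2 = 175.9/35.00 = 5.025; β = √(1 − 1/γ²) = √0.9604.

β = 0.980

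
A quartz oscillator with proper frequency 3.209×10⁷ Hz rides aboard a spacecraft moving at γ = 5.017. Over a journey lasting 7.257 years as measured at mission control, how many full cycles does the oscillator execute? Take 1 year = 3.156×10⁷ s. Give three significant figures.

γ = 5.017
The oscillator's own cycle count is N = f × τ where τ is the proper time aboard the spacecraft. τ = Δt/γ = 7.257/5.017 = 1.446 years = 4.565×10⁷ s.
N = 3.209×10⁷ × 4.565×10⁷ = 1.465×10¹⁵.

N = 1.46×10¹⁵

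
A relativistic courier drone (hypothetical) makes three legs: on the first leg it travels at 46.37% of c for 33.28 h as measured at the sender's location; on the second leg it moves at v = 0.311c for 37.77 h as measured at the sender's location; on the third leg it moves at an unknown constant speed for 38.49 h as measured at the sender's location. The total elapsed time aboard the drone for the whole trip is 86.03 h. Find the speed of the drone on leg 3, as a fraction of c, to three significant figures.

β = 0.844

Leg 1: β = 0.4637; γ = 1/√(1 − 0.4637²) = 1/√0.7850 = 1.129; τ_1 = 33.28/1.129 = 29.49 h.
Leg 2: γ = 1/√(1 − 0.311²) = 1/√0.9033 = 1.052; τ_2 = 37.77/1.052 = 35.90 h.
Leg 3: speed unknown; τ_3 = 38.49/γ_3.
Total proper time: 29.49 + 35.90 + τ_3 = 86.03, so τ_3 = 86.03 − 65.38 = 20.65 h.
γ_3 = 38.49/20.65 = 1.864; β = √(1 − 1/γ²) = √0.7122.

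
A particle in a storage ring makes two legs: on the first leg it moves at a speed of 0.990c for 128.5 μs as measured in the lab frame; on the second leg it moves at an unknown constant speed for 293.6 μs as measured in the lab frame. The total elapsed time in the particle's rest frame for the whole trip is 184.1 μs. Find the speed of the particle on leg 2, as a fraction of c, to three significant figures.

Leg 1: γ = 1/√(1 − 0.990²) = 1/√0.01990 = 7.089; τ_1 = 128.5/7.089 = 18.13 μs.
Leg 2: speed unknown; τ_2 = 293.6/γ_2.
Total proper time: 18.13 + τ_2 = 184.1, so τ_2 = 184.1 − 18.13 = 166.0 μs.
γ_2 = 293.6/166.0 = 1.769; β = √(1 − 1/γ²) = √0.6804.

β = 0.825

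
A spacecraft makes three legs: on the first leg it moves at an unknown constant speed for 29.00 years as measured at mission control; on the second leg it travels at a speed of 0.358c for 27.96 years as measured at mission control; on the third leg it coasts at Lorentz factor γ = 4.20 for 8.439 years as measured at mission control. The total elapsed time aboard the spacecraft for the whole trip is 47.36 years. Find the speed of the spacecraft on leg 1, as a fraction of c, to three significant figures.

Leg 1: speed unknown; τ_1 = 29.00/γ_1.
Leg 2: γ = 1/√(1 − 0.358²) = 1/√0.8718 = 1.071; τ_2 = 27.96/1.071 = 26.11 years.
Leg 3: γ = 4.20; τ_3 = 8.439/4.200 = 2.009 years.
Total proper time: τ_1 + 26.11 + 2.009 = 47.36, so τ_1 = 47.36 − 28.12 = 19.24 years.
γ_1 = 29.00/19.24 = 1.507; β = √(1 − 1/γ²) = √0.5597.

β = 0.748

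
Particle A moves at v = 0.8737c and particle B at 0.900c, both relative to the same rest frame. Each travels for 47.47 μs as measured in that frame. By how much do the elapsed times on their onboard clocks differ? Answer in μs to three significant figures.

|τ_A − τ_B| = 2.40 μs

A: γ = 1/√(1 − 0.8737²) = 1/√0.2366 = 2.056; τ_A = 47.47/2.056 = 23.09 μs.
B: γ = 1/√(1 − 0.900²) = 1/√0.1900 = 2.294; τ_B = 47.47/2.294 = 20.69 μs.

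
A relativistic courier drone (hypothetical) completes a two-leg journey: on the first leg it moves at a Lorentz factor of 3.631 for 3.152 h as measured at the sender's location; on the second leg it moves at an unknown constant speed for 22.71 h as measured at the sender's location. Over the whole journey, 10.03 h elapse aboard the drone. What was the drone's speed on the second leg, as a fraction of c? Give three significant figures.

β = 0.915

Leg 1: γ = 3.631; τ_1 = 3.152/3.631 = 0.8681 h.
Leg 2: speed unknown; τ_2 = 22.71/γ_2.
Total proper time: 0.8681 + τ_2 = 10.03, so τ_2 = 10.03 − 0.8681 = 9.162 h.
γ_2 = 22.71/9.162 = 2.479; β = √(1 − 1/γ²) = √0.8372.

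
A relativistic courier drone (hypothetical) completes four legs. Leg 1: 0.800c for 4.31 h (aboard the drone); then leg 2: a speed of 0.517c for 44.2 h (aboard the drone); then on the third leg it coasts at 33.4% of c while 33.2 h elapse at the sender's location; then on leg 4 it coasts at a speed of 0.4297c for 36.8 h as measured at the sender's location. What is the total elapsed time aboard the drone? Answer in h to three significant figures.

τ = 113 h

Leg 1: 4.31 h is already measured aboard the drone.
Leg 2: 44.2 h is already measured aboard the drone.
Leg 3: β = 0.334; γ = 1/√(1 − 0.334²) = 1/√0.8884 = 1.061; τ_3 = 33.2/1.061 = 31.29 h.
Leg 4: γ = 1/√(1 − 0.4297²) = 1/√0.8154 = 1.107; τ_4 = 36.8/1.107 = 33.23 h.
Total: 4.310 + 44.20 + 31.29 + 33.23 h.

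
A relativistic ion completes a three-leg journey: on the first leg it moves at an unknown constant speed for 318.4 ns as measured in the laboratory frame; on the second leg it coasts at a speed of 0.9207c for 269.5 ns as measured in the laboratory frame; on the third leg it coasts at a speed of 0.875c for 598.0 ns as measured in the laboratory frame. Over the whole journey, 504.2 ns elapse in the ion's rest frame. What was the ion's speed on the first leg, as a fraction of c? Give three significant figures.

β = 0.939

Leg 1: speed unknown; τ_1 = 318.4/γ_1.
Leg 2: γ = 1/√(1 − 0.9207²) = 1/√0.1523 = 2.562; τ_2 = 269.5/2.562 = 105.2 ns.
Leg 3: γ = 1/√(1 − 0.875²) = 1/√0.2344 = 2.066; τ_3 = 598.0/2.066 = 289.5 ns.
Total proper time: τ_1 + 105.2 + 289.5 = 504.2, so τ_1 = 504.2 − 394.7 = 109.5 ns.
γ_1 = 318.4/109.5 = 2.907; β = √(1 − 1/γ²) = √0.8817.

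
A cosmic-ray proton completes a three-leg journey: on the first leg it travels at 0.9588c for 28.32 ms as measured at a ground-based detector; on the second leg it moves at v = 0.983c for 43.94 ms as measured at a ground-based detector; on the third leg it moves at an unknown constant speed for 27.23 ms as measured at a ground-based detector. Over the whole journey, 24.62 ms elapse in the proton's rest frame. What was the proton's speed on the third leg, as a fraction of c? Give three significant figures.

β = 0.950

Leg 1: γ = 1/√(1 − 0.9588²) = 1/√0.08070 = 3.520; τ_1 = 28.32/3.520 = 8.045 ms.
Leg 2: γ = 1/√(1 − 0.983²) = 1/√0.03371 = 5.446; τ_2 = 43.94/5.446 = 8.068 ms.
Leg 3: speed unknown; τ_3 = 27.23/γ_3.
Total proper time: 8.045 + 8.068 + τ_3 = 24.62, so τ_3 = 24.62 − 16.11 = 8.507 ms.
γ_3 = 27.23/8.507 = 3.201; β = √(1 − 1/γ²) = √0.9024.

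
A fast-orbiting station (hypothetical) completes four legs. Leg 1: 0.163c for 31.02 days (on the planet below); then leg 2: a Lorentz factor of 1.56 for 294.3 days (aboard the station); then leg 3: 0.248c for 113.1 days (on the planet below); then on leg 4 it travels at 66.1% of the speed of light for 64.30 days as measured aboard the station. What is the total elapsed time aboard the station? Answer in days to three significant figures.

Leg 1: γ = 1/√(1 − 0.163²) = 1/√0.9734 = 1.014; τ_1 = 31.02/1.014 = 30.61 days.
Leg 2: 294.3 days is already measured aboard the station.
Leg 3: γ = 1/√(1 − 0.248²) = 1/√0.9385 = 1.032; τ_3 = 113.1/1.032 = 109.6 days.
Leg 4: 64.30 days is already measured aboard the station.
Total: 30.61 + 294.3 + 109.6 + 64.30 days.

τ = 499 days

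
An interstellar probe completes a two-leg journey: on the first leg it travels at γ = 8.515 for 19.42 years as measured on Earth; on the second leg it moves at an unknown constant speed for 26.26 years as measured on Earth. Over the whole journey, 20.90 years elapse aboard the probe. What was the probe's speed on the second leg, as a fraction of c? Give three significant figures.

Leg 1: γ = 8.515; τ_1 = 19.42/8.515 = 2.281 years.
Leg 2: speed unknown; τ_2 = 26.26/γ_2.
Total proper time: 2.281 + τ_2 = 20.90, so τ_2 = 20.90 − 2.281 = 18.62 years.
γ_2 = 26.26/18.62 = 1.410; β = √(1 − 1/γ²) = √0.4973.

β = 0.705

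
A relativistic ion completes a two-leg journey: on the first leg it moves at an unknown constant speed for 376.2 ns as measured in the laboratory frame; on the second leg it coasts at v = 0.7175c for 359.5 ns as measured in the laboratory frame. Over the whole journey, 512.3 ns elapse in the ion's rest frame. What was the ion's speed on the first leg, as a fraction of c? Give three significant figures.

Leg 1: speed unknown; τ_1 = 376.2/γ_1.
Leg 2: γ = 1/√(1 − 0.7175²) = 1/√0.4852 = 1.436; τ_2 = 359.5/1.436 = 250.4 ns.
Total proper time: τ_1 + 250.4 = 512.3, so τ_1 = 512.3 − 250.4 = 261.9 ns.
γ_1 = 376.2/261.9 = 1.436; β = √(1 − 1/γ²) = √0.5154.

β = 0.718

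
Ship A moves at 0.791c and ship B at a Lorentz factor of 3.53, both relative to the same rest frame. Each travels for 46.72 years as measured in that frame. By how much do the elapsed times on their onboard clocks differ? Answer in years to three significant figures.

A: γ = 1/√(1 − 0.791²) = 1/√0.3743 = 1.634; τ_A = 46.72/1.634 = 28.58 years.
B: γ = 3.53; τ_B = 46.72/3.530 = 13.24 years.

|τ_A − τ_B| = 15.3 years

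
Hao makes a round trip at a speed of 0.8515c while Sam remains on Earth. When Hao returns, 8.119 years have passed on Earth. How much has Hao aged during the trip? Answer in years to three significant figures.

γ = 1/√(1 − 0.8515²) = 1/√0.2749 = 1.907
Hao's clock measures proper time along the trip: τ = Δt/γ = 8.119/1.907 years.

τ = 4.26 years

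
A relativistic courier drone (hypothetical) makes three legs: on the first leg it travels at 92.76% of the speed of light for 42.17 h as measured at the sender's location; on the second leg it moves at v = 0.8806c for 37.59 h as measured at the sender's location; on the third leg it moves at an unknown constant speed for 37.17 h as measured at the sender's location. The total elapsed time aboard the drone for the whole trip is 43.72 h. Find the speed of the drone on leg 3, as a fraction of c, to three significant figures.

Leg 1: β = 0.9276; γ = 1/√(1 − 0.9276²) = 1/√0.1396 = 2.677; τ_1 = 42.17/2.677 = 15.75 h.
Leg 2: γ = 1/√(1 − 0.8806²) = 1/√0.2245 = 2.110; τ_2 = 37.59/2.110 = 17.81 h.
Leg 3: speed unknown; τ_3 = 37.17/γ_3.
Total proper time: 15.75 + 17.81 + τ_3 = 43.72, so τ_3 = 43.72 − 33.57 = 10.15 h.
γ_3 = 37.17/10.15 = 3.661; β = √(1 − 1/γ²) = √0.9254.

β = 0.962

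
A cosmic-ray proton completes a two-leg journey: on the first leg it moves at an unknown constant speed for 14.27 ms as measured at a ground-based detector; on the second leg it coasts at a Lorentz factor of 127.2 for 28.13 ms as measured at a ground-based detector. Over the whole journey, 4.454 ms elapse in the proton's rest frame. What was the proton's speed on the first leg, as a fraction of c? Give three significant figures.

β = 0.955

Leg 1: speed unknown; τ_1 = 14.27/γ_1.
Leg 2: γ = 127.2; τ_2 = 28.13/127.2 = 0.2211 ms.
Total proper time: τ_1 + 0.2211 = 4.454, so τ_1 = 4.454 − 0.2211 = 4.233 ms.
γ_1 = 14.27/4.233 = 3.371; β = √(1 − 1/γ²) = √0.9120.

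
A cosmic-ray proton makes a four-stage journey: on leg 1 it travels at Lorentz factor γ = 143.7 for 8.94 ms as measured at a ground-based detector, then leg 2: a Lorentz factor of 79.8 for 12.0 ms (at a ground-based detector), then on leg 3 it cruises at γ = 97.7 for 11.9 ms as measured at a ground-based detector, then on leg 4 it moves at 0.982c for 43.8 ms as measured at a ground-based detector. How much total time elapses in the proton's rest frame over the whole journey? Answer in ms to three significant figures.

Leg 1: γ = 143.7; τ_1 = 8.94/143.7 = 0.06221 ms.
Leg 2: γ = 79.8; τ_2 = 12.0/79.80 = 0.1504 ms.
Leg 3: γ = 97.7; τ_3 = 11.9/97.70 = 0.1218 ms.
Leg 4: γ = 1/√(1 − 0.982²) = 1/√0.03568 = 5.294; τ_4 = 43.8/5.294 = 8.273 ms.
Total: 0.06221 + 0.1504 + 0.1218 + 8.273 ms.

τ = 8.61 ms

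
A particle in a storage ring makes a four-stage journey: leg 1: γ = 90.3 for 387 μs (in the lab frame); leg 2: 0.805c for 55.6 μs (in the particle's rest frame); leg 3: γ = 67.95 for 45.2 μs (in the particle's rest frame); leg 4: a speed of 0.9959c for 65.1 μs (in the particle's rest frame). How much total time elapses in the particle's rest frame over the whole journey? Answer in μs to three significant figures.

τ = 170 μs

Leg 1: γ = 90.3; τ_1 = 387/90.30 = 4.286 μs.
Leg 2: 55.6 μs is already measured in the particle's rest frame.
Leg 3: 45.2 μs is already measured in the particle's rest frame.
Leg 4: 65.1 μs is already measured in the particle's rest frame.
Total: 4.286 + 55.60 + 45.20 + 65.10 μs.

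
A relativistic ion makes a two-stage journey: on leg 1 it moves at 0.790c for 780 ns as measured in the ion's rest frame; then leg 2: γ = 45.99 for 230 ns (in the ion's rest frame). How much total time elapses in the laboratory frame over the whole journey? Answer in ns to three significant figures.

Leg 1: γ = 1/√(1 − 0.790²) = 1/√0.3759 = 1.631; Δt_1 = 1.631 × 780 = 1272 ns.
Leg 2: γ = 45.99; Δt_2 = 45.99 × 230 = 1.058×10⁴ ns.
Total: 1272 + 1.058×10⁴ ns.

Δt = 1.18×10⁴ ns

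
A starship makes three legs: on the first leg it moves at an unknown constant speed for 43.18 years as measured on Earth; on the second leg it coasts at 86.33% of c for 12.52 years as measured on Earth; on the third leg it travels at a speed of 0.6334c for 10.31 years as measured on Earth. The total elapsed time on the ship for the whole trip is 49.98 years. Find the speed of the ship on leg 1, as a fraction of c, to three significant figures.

Leg 1: speed unknown; τ_1 = 43.18/γ_1.
Leg 2: β = 0.8633; γ = 1/√(1 − 0.8633²) = 1/√0.2547 = 1.981; τ_2 = 12.52/1.981 = 6.319 years.
Leg 3: γ = 1/√(1 − 0.6334²) = 1/√0.5988 = 1.292; τ_3 = 10.31/1.292 = 7.978 years.
Total proper time: τ_1 + 6.319 + 7.978 = 49.98, so τ_1 = 49.98 − 14.30 = 35.68 years.
γ_1 = 43.18/35.68 = 1.210; β = √(1 − 1/γ²) = √0.3171.

β = 0.563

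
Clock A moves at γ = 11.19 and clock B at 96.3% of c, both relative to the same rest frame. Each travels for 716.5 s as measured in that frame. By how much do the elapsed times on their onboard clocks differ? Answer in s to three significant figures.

|τ_A − τ_B| = 129 s

A: γ = 11.19; τ_A = 716.5/11.19 = 64.03 s.
B: β = 0.963; γ = 1/√(1 − 0.963²) = 1/√0.07263 = 3.711; τ_B = 716.5/3.711 = 193.1 s.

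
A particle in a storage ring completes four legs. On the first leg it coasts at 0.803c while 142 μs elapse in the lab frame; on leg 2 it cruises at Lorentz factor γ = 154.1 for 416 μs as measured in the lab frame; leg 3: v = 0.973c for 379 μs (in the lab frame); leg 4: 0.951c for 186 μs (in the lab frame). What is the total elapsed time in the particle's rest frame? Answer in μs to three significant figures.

τ = 232 μs

Leg 1: γ = 1/√(1 − 0.803²) = 1/√0.3552 = 1.678; τ_1 = 142/1.678 = 84.63 μs.
Leg 2: γ = 154.1; τ_2 = 416/154.1 = 2.700 μs.
Leg 3: γ = 1/√(1 − 0.973²) = 1/√0.05327 = 4.333; τ_3 = 379/4.333 = 87.48 μs.
Leg 4: γ = 1/√(1 − 0.951²) = 1/√0.09560 = 3.234; τ_4 = 186/3.234 = 57.51 μs.
Total: 84.63 + 2.700 + 87.48 + 57.51 μs.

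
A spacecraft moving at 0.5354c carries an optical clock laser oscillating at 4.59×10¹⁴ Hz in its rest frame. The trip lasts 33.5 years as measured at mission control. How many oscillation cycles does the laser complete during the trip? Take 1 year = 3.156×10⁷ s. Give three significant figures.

N = 4.10×10²³

γ = 1/√(1 − 0.5354²) = 1/√0.7133 = 1.184
The oscillator's own cycle count is N = f × τ where τ is the proper time aboard the spacecraft. τ = Δt/γ = 33.5/1.184 = 28.29 years = 8.930×10⁸ s.
N = 4.59×10¹⁴ × 8.930×10⁸ = 4.099×10²³.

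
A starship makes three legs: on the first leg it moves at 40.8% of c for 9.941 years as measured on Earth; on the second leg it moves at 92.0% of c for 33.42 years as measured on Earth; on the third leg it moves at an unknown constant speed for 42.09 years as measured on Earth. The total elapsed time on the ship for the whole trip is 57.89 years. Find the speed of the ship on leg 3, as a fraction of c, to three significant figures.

Leg 1: β = 0.408; γ = 1/√(1 − 0.408²) = 1/√0.8335 = 1.095; τ_1 = 9.941/1.095 = 9.076 years.
Leg 2: β = 0.920; γ = 1/√(1 − 0.920²) = 1/√0.1536 = 2.552; τ_2 = 33.42/2.552 = 13.10 years.
Leg 3: speed unknown; τ_3 = 42.09/γ_3.
Total proper time: 9.076 + 13.10 + τ_3 = 57.89, so τ_3 = 57.89 − 22.17 = 35.72 years.
γ_3 = 42.09/35.72 = 1.178; β = √(1 − 1/γ²) = √0.2799.

β = 0.529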